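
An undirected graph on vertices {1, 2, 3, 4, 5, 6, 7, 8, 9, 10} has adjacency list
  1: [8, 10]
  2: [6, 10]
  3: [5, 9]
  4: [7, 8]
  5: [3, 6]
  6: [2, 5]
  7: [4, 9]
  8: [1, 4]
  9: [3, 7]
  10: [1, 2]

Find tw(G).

2

A width-2 tree decomposition is:
Bags: B1 = {1, 4, 8}  B2 = {1, 4, 10}  B3 = {2, 4, 10}  B4 = {2, 4, 6}  B5 = {4, 5, 6}  B6 = {3, 4, 5}  B7 = {3, 4, 9}  B8 = {4, 7, 9}
Tree: B1–B2, B2–B3, B3–B4, B4–B5, B5–B6, B6–B7, B7–B8
Each bag holds 3 vertices, so the decomposition has width 2, which upper-bounds the treewidth. For the lower bound, G contains the cycle 4–8–1–10–2–6–5–3–9–7–4, so G is not a forest; only forests have treewidth ≤ 1, hence tw(G) ≥ 2. The upper and lower bounds meet at 2, so that is the treewidth.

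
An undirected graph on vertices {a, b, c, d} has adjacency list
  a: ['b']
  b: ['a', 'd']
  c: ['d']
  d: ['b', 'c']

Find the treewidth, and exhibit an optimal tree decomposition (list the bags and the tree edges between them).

Every bag has size at most 2, so the width is 2 − 1 = 1 and tw(G) ≤ 1. Since G has at least one edge (e.g. a–b), it is not an edgeless graph, so tw(G) ≥ 1. Combining the bounds, tw(G) = 1.

Treewidth 1.
One such decomposition:
Bags: B1 = {a, b}  B2 = {b, d}  B3 = {c, d}
Tree: B1–B2, B2–B3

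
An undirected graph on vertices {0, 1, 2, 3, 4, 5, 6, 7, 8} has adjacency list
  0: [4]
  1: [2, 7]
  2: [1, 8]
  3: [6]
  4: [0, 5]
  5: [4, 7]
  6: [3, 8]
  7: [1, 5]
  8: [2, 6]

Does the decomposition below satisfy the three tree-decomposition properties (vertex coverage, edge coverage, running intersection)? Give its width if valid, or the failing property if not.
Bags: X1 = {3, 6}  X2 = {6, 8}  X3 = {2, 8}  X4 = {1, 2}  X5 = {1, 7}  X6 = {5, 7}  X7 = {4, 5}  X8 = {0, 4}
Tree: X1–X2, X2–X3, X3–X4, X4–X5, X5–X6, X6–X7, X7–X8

Every vertex of G appears in some bag (union = {0, 1, 2, 3, 4, 5, 6, 7, 8}); every edge is covered by a bag; and for each vertex v the set of bags containing v is connected in the bag tree. The decomposition is therefore valid. The largest bag has 2 vertices, so the width is 1.

Yes; width 1.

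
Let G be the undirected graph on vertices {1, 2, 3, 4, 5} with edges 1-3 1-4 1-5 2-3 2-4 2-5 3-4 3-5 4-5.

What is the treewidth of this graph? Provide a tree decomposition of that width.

Each bag holds 4 vertices, so the decomposition has width 3, which upper-bounds the treewidth. For the lower bound, the 4 vertices {1, 3, 4, 5} are pairwise adjacent, and any tree decomposition puts a clique entirely inside one bag — forcing width ≥ 3. Hence tw(G) = 3 exactly.

Treewidth 3.
One optimal decomposition is:
Bags: B1 = {1, 3, 4, 5}  B2 = {2, 3, 4, 5}
Tree: B1–B2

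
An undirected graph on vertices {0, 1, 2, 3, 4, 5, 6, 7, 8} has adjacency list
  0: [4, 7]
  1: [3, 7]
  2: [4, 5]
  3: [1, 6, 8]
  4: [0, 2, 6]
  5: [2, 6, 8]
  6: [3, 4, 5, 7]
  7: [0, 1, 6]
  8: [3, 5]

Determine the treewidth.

3

A width-3 tree decomposition is:
Bags: B1 = {0, 1, 3, 7}  B2 = {0, 3, 6, 7}  B3 = {0, 3, 4, 6}  B4 = {3, 4, 6, 8}  B5 = {4, 5, 6, 8}  B6 = {2, 4, 5, 8}
Tree: B1–B2, B2–B3, B3–B4, B4–B5, B5–B6
Every bag has size at most 4, so the width is 4 − 1 = 3 and tw(G) ≤ 3. For the lower bound: the 4 vertex sets {0,1,7}, {3}, {6}, {2,4,5,8} are disjoint, each induces a connected subgraph, and every pair is joined by at least one edge of G. Contracting each set to a single vertex therefore yields K_{4} as a minor, and since treewidth is minor-monotone, tw(G) ≥ tw(K_{4}) = 3. Combining the bounds, tw(G) = 3.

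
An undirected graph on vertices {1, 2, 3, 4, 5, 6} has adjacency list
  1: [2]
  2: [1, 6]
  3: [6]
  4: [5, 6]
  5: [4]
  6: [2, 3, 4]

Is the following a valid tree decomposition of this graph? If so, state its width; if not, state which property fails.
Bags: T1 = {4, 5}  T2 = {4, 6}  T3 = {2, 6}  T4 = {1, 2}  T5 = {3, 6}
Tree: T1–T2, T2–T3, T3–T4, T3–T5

Every vertex of G appears in some bag (union = {1, 2, 3, 4, 5, 6}); every edge is covered by a bag; and for each vertex v the set of bags containing v is connected in the bag tree. The decomposition is therefore valid. The largest bag has 2 vertices, so the width is 1.

Yes; width 1.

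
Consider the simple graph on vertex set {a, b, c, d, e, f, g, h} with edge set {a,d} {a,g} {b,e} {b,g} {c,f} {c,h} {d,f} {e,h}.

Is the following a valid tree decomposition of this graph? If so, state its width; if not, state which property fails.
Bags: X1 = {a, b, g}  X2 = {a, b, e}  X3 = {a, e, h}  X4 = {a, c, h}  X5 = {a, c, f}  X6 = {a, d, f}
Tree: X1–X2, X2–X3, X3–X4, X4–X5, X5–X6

Yes; width 2.

Vertex coverage: the bags together contain {a, b, c, d, e, f, g, h}, the full vertex set. Edge coverage: each edge of G has both endpoints in at least one bag. Running intersection: for every vertex, the bags containing it form a connected subtree. All three properties hold, so this is a valid tree decomposition of width max|bag| − 1 = 2, and hence tw(G) ≤ 2.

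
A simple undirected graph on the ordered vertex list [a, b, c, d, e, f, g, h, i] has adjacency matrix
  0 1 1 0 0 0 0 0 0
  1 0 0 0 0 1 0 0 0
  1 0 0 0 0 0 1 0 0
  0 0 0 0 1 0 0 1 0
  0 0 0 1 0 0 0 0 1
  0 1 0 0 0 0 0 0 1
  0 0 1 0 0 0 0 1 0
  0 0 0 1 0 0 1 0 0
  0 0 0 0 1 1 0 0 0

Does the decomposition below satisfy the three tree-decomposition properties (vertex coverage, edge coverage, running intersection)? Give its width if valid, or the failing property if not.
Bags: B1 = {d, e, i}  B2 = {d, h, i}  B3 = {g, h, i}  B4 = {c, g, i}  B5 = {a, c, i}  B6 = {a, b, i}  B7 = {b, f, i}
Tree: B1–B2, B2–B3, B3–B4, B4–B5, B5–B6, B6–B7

Yes; width 2.

Checking the three conditions: (i) the bags cover all of {a, b, c, d, e, f, g, h, i}; (ii) for each edge, some bag contains both endpoints; (iii) the bags containing any fixed vertex form a subtree. All hold, so the decomposition is valid with width 3 − 1 = 2.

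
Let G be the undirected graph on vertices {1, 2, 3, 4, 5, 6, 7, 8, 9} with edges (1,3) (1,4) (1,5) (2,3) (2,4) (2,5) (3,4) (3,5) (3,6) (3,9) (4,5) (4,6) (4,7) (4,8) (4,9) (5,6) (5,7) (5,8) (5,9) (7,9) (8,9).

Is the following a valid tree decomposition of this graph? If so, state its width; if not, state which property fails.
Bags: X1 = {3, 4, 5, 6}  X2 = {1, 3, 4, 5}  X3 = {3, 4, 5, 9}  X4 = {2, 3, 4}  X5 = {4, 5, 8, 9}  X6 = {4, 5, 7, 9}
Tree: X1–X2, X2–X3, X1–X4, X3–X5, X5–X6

A tree decomposition must satisfy three properties: every vertex lies in some bag; for every edge, both endpoints lie together in some bag; and for every vertex, the bags containing it form a connected subtree. Here edge (5,2) lies in no bag, so the decomposition is invalid.

No — edge (5,2) lies in no bag.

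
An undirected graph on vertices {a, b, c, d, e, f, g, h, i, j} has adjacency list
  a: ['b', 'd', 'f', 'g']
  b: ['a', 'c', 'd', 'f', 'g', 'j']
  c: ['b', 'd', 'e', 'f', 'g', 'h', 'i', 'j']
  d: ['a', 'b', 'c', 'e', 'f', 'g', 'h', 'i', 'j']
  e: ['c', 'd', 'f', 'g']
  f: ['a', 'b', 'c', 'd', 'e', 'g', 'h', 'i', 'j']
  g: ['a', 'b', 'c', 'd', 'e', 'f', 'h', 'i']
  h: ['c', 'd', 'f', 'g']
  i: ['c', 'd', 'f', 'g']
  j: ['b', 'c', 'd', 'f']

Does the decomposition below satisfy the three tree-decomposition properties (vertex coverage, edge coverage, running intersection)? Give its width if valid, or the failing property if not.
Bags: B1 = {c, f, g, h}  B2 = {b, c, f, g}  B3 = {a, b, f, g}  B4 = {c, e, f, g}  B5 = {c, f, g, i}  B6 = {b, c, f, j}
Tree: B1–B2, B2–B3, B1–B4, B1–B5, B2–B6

A tree decomposition must satisfy three properties: every vertex lies in some bag; for every edge, both endpoints lie together in some bag; and for every vertex, the bags containing it form a connected subtree. Here vertex d appears in no bag, so the decomposition is invalid.

No — vertex d appears in no bag.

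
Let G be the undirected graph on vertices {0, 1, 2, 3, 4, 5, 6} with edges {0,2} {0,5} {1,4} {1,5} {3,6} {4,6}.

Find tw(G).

1

A width-1 tree decomposition is:
Bags: B1 = {0, 2}  B2 = {0, 5}  B3 = {1, 5}  B4 = {1, 4}  B5 = {4, 6}  B6 = {3, 6}
Tree: B1–B2, B2–B3, B3–B4, B4–B5, B5–B6
The largest bag has 2 vertices, giving width 1; this decomposition certifies tw(G) ≤ 1. Any graph with an edge has treewidth ≥ 1, and G has the edge 2–0. Hence tw(G) = 1 exactly.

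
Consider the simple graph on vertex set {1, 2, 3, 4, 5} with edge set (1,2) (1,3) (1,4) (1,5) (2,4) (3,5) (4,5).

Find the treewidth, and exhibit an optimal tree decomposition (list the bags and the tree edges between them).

The largest bag has 3 vertices, giving width 2; this decomposition certifies tw(G) ≤ 2. For the lower bound, the 3 vertices {1, 3, 5} are pairwise adjacent, and any tree decomposition puts a clique entirely inside one bag — forcing width ≥ 2. Combining the bounds, tw(G) = 2.

Treewidth 2.
Bags: B1 = {1, 3, 5}  B2 = {1, 4, 5}  B3 = {1, 2, 4}
Tree: B1–B2, B2–B3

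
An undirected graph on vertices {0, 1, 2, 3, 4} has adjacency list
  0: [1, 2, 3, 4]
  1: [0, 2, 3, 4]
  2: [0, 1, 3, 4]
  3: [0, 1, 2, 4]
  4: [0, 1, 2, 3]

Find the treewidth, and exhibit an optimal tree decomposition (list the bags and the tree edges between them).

Treewidth 4.
One optimal decomposition is:
Bags: B1 = {0, 1, 2, 3, 4}
Tree: (single bag)

A single bag containing all 5 vertices is trivially a valid decomposition of width 4. For the lower bound, the 5 vertices {0, 1, 2, 3, 4} are pairwise adjacent, and any tree decomposition puts a clique entirely inside one bag — forcing width ≥ 4. Hence tw(G) = 4 exactly.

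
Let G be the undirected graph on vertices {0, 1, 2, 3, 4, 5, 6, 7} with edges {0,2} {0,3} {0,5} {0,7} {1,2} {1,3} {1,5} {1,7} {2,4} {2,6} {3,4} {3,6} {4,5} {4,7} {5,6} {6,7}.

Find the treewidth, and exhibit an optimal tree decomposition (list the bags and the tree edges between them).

Treewidth 4.
Bags: B1 = {0, 1, 4, 6, 7}  B2 = {0, 1, 2, 4, 6}  B3 = {0, 1, 3, 4, 6}  B4 = {0, 1, 4, 5, 6}
Tree: B1–B2, B2–B3, B3–B4

Every bag has size at most 5, so the width is 5 − 1 = 4 and tw(G) ≤ 4. For the lower bound: the 5 vertex sets {0,7}, {1,2}, {3,6}, {4}, {5} are disjoint, each induces a connected subgraph, and every pair is joined by at least one edge of G. Contracting each set to a single vertex therefore yields K_{5} as a minor, and since treewidth is minor-monotone, tw(G) ≥ tw(K_{5}) = 4. Therefore the treewidth is 4.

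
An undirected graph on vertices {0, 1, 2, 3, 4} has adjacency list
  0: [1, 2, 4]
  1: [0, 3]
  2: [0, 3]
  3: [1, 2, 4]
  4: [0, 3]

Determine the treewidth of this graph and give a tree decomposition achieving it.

Treewidth 2.
Bags: B1 = {0, 3, 4}  B2 = {0, 1, 3}  B3 = {0, 2, 3}
Tree: B1–B2, B2–B3

The largest bag has 3 vertices, giving width 2; this decomposition certifies tw(G) ≤ 2. The edges 4–3–1–0–4 form a cycle, so G is not a tree and its treewidth is at least 2. The upper and lower bounds meet at 2, so that is the treewidth.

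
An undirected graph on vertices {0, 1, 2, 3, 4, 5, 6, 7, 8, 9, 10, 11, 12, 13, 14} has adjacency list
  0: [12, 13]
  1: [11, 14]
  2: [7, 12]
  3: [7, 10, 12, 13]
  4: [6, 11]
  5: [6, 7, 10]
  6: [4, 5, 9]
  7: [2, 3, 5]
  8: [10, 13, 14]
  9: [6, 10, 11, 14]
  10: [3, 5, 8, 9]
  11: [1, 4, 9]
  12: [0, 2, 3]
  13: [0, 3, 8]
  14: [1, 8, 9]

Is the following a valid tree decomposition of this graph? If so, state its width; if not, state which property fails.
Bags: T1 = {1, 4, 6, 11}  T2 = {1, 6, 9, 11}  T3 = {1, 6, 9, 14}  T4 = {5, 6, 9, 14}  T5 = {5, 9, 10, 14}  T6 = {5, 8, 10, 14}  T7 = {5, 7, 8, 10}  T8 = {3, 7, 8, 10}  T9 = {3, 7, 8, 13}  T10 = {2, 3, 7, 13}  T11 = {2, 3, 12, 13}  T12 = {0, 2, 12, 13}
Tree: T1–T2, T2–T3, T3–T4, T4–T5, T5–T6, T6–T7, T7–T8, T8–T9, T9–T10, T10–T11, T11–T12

Yes; width 3.

Every vertex of G appears in some bag (union = {0, 1, 2, 3, 4, 5, 6, 7, 8, 9, 10, 11, 12, 13, 14}); every edge is covered by a bag; and for each vertex v the set of bags containing v is connected in the bag tree. The decomposition is therefore valid. The largest bag has 4 vertices, so the width is 3.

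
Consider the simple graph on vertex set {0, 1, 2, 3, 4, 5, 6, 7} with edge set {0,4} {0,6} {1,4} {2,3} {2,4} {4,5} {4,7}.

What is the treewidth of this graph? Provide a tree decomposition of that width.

Treewidth 1.
Bags: B1 = {0, 4}  B2 = {1, 4}  B3 = {0, 6}  B4 = {2, 4}  B5 = {4, 5}  B6 = {2, 3}  B7 = {4, 7}
Tree: B1–B2, B1–B3, B2–B4, B1–B5, B4–B6, B4–B7

Each bag holds 2 vertices, so the decomposition has width 1, which upper-bounds the treewidth. Any graph with an edge has treewidth ≥ 1, and G has the edge 0–4. Therefore the treewidth is 1.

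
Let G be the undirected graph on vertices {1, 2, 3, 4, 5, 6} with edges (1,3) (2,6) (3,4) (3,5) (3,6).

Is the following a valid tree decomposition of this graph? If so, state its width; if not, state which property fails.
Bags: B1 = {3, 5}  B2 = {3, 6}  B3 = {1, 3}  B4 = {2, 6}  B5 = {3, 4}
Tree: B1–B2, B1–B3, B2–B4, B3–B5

Yes; width 1.

Vertex coverage: the bags together contain {1, 2, 3, 4, 5, 6}, the full vertex set. Edge coverage: each edge of G has both endpoints in at least one bag. Running intersection: for every vertex, the bags containing it form a connected subtree. All three properties hold, so this is a valid tree decomposition of width max|bag| − 1 = 1, and hence tw(G) ≤ 1.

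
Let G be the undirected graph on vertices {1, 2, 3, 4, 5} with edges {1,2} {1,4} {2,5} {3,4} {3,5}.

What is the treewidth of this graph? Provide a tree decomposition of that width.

The largest bag has 3 vertices, giving width 2; this decomposition certifies tw(G) ≤ 2. For the lower bound, G contains the cycle 3–5–2–1–4–3, so G is not a forest; only forests have treewidth ≤ 1, hence tw(G) ≥ 2. Therefore the treewidth is 2.

Treewidth 2.
Bags: B1 = {2, 3, 5}  B2 = {1, 2, 3}  B3 = {1, 3, 4}
Tree: B1–B2, B2–B3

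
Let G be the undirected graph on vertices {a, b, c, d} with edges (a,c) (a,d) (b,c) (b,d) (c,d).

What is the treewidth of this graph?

2

A width-2 tree decomposition is:
Bags: B1 = {a, c, d}  B2 = {b, c, d}
Tree: B1–B2
Every bag has size at most 3, so the width is 3 − 1 = 2 and tw(G) ≤ 2. For the lower bound, the 3 vertices {a, c, d} are pairwise adjacent, and any tree decomposition puts a clique entirely inside one bag — forcing width ≥ 2. Hence tw(G) = 2 exactly.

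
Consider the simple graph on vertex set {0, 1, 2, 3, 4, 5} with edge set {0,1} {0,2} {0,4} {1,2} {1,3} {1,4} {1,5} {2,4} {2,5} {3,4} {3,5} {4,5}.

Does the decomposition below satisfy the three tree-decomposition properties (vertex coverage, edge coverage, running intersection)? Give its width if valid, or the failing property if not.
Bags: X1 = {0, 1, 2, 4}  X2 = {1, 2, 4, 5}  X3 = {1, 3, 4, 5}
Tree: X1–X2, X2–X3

Vertex coverage: the bags together contain {0, 1, 2, 3, 4, 5}, the full vertex set. Edge coverage: each edge of G has both endpoints in at least one bag. Running intersection: for every vertex, the bags containing it form a connected subtree. All three properties hold, so this is a valid tree decomposition of width max|bag| − 1 = 3, and hence tw(G) ≤ 3.

Yes; width 3.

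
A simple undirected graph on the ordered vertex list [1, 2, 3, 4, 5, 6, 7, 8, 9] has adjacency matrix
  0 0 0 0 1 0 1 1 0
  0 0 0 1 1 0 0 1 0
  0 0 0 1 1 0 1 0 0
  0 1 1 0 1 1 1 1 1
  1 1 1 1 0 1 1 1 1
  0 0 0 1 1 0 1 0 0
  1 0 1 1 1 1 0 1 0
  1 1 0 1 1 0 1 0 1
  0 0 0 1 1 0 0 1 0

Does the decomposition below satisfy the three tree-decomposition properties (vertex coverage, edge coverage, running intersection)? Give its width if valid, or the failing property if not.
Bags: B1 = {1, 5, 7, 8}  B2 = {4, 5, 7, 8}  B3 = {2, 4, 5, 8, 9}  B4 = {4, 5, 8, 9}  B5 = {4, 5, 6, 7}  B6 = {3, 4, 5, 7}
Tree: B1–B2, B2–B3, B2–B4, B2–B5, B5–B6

A tree decomposition must satisfy three properties: every vertex lies in some bag; for every edge, both endpoints lie together in some bag; and for every vertex, the bags containing it form a connected subtree. Here bags containing vertex 9 are not connected in the tree, so the decomposition is invalid.

No — bags containing vertex 9 are not connected in the tree.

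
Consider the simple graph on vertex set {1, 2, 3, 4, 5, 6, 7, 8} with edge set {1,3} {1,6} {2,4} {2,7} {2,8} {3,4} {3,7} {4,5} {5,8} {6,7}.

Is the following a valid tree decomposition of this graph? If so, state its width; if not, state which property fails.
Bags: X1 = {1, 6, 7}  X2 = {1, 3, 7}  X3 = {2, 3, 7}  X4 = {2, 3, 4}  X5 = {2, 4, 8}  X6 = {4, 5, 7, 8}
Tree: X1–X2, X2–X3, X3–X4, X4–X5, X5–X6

No — bags containing vertex 7 are not connected in the tree.

A tree decomposition must satisfy three properties: every vertex lies in some bag; for every edge, both endpoints lie together in some bag; and for every vertex, the bags containing it form a connected subtree. Here bags containing vertex 7 are not connected in the tree, so the decomposition is invalid.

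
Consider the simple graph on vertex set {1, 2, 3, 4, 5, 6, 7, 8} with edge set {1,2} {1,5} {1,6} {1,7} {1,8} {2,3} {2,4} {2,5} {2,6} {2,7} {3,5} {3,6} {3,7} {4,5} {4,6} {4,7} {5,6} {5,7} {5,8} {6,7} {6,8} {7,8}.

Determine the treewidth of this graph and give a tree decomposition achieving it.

Every bag has size at most 5, so the width is 5 − 1 = 4 and tw(G) ≤ 4. Conversely, {1, 5, 6, 7, 8} is a clique of size 5, and the vertices of any clique must share a bag in every tree decomposition; so some bag has ≥ 5 vertices and tw(G) ≥ 4. Therefore the treewidth is 4.

Treewidth 4.
Bags: B1 = {1, 2, 5, 6, 7}  B2 = {2, 4, 5, 6, 7}  B3 = {2, 3, 5, 6, 7}  B4 = {1, 5, 6, 7, 8}
Tree: B1–B2, B2–B3, B1–B4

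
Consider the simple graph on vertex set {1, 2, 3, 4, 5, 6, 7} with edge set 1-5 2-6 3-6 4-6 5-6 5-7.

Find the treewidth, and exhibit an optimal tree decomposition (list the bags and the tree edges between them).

Treewidth 1.
Bags: B1 = {2, 6}  B2 = {5, 6}  B3 = {1, 5}  B4 = {4, 6}  B5 = {3, 6}  B6 = {5, 7}
Tree: B1–B2, B2–B3, B1–B4, B2–B5, B2–B6

Every bag has size at most 2, so the width is 2 − 1 = 1 and tw(G) ≤ 1. Any graph with an edge has treewidth ≥ 1, and G has the edge 2–6. Therefore the treewidth is 1.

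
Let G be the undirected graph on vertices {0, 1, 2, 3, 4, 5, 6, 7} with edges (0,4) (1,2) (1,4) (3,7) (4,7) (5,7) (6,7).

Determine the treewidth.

1

A width-1 tree decomposition is:
Bags: B1 = {1, 4}  B2 = {4, 7}  B3 = {3, 7}  B4 = {1, 2}  B5 = {0, 4}  B6 = {6, 7}  B7 = {5, 7}
Tree: B1–B2, B2–B3, B1–B4, B2–B5, B2–B6, B6–B7
Each bag holds 2 vertices, so the decomposition has width 1, which upper-bounds the treewidth. Since G has at least one edge (e.g. 4–1), it is not an edgeless graph, so tw(G) ≥ 1. Therefore the treewidth is 1.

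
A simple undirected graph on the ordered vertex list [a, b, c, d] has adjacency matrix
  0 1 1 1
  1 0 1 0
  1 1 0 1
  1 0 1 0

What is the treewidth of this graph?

2

A width-2 tree decomposition is:
Bags: B1 = {a, c, d}  B2 = {a, b, c}
Tree: B1–B2
Every bag has size at most 3, so the width is 3 − 1 = 2 and tw(G) ≤ 2. For the lower bound, the 3 vertices {a, c, d} are pairwise adjacent, and any tree decomposition puts a clique entirely inside one bag — forcing width ≥ 2. Therefore the treewidth is 2.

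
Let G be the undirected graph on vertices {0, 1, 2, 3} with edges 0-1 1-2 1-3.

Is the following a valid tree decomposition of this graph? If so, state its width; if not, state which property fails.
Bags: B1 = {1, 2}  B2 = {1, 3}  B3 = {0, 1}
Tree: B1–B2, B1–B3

Checking the three conditions: (i) the bags cover all of {0, 1, 2, 3}; (ii) for each edge, some bag contains both endpoints; (iii) the bags containing any fixed vertex form a subtree. All hold, so the decomposition is valid with width 2 − 1 = 1.

Yes; width 1.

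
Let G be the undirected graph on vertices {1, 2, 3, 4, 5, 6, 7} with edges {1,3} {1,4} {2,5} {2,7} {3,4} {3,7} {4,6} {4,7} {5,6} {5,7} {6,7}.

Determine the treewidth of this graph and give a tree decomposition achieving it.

Each bag holds 3 vertices, so the decomposition has width 2, which upper-bounds the treewidth. For the lower bound, the 3 vertices {1, 3, 4} are pairwise adjacent, and any tree decomposition puts a clique entirely inside one bag — forcing width ≥ 2. Combining the bounds, tw(G) = 2.

Treewidth 2.
One optimal decomposition is:
Bags: B1 = {4, 6, 7}  B2 = {3, 4, 7}  B3 = {5, 6, 7}  B4 = {2, 5, 7}  B5 = {1, 3, 4}
Tree: B1–B2, B1–B3, B3–B4, B2–B5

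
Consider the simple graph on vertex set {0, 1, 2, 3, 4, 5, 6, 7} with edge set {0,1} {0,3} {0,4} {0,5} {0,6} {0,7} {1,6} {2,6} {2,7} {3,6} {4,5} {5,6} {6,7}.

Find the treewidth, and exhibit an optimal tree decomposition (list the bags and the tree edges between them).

Every bag has size at most 3, so the width is 3 − 1 = 2 and tw(G) ≤ 2. For the lower bound, the 3 vertices {0, 4, 5} are pairwise adjacent, and any tree decomposition puts a clique entirely inside one bag — forcing width ≥ 2. Therefore the treewidth is 2.

Treewidth 2.
Bags: B1 = {0, 6, 7}  B2 = {2, 6, 7}  B3 = {0, 1, 6}  B4 = {0, 3, 6}  B5 = {0, 5, 6}  B6 = {0, 4, 5}
Tree: B1–B2, B1–B3, B3–B4, B4–B5, B5–B6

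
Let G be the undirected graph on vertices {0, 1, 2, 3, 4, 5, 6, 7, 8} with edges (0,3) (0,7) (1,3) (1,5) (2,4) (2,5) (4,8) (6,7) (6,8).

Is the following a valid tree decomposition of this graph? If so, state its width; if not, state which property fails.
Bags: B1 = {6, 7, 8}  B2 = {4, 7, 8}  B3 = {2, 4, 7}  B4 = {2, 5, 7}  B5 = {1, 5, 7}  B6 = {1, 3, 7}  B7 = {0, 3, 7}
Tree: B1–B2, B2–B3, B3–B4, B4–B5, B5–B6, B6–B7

Yes; width 2.

Every vertex of G appears in some bag (union = {0, 1, 2, 3, 4, 5, 6, 7, 8}); every edge is covered by a bag; and for each vertex v the set of bags containing v is connected in the bag tree. The decomposition is therefore valid. The largest bag has 3 vertices, so the width is 2.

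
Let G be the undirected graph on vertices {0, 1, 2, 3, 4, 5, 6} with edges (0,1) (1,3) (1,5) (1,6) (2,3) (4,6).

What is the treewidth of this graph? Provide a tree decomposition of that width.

Treewidth 1.
One optimal decomposition is:
Bags: B1 = {1, 3}  B2 = {1, 6}  B3 = {0, 1}  B4 = {2, 3}  B5 = {4, 6}  B6 = {1, 5}
Tree: B1–B2, B2–B3, B1–B4, B2–B5, B3–B6

Each bag holds 2 vertices, so the decomposition has width 1, which upper-bounds the treewidth. Since G has at least one edge (e.g. 1–3), it is not an edgeless graph, so tw(G) ≥ 1. The upper and lower bounds meet at 1, so that is the treewidth.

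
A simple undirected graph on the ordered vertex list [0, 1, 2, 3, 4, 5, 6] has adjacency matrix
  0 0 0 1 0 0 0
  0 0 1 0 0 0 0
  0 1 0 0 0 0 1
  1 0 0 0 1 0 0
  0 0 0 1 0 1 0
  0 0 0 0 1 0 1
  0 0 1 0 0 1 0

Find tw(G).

1

A width-1 tree decomposition is:
Bags: B1 = {1, 2}  B2 = {2, 6}  B3 = {5, 6}  B4 = {4, 5}  B5 = {3, 4}  B6 = {0, 3}
Tree: B1–B2, B2–B3, B3–B4, B4–B5, B5–B6
Every bag has size at most 2, so the width is 2 − 1 = 1 and tw(G) ≤ 1. Since G has at least one edge (e.g. 1–2), it is not an edgeless graph, so tw(G) ≥ 1. Hence tw(G) = 1 exactly.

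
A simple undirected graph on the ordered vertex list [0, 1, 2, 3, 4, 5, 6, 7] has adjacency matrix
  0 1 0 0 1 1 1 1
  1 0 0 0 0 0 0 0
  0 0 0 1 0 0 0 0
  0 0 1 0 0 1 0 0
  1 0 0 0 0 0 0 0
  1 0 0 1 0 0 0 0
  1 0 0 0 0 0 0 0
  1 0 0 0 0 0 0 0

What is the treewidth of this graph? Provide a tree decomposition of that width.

Treewidth 1.
One such decomposition:
Bags: B1 = {0, 1}  B2 = {0, 5}  B3 = {3, 5}  B4 = {0, 4}  B5 = {0, 6}  B6 = {0, 7}  B7 = {2, 3}
Tree: B1–B2, B2–B3, B1–B4, B1–B5, B5–B6, B3–B7

The largest bag has 2 vertices, giving width 1; this decomposition certifies tw(G) ≤ 1. G has an edge, so its treewidth is at least 1. Hence tw(G) = 1 exactly.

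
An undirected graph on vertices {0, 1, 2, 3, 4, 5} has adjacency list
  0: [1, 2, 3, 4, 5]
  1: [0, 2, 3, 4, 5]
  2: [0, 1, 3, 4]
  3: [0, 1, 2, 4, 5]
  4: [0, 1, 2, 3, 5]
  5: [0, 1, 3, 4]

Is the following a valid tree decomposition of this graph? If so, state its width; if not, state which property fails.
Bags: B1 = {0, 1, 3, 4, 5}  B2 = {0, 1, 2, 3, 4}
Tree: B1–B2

Yes; width 4.

Checking the three conditions: (i) the bags cover all of {0, 1, 2, 3, 4, 5}; (ii) for each edge, some bag contains both endpoints; (iii) the bags containing any fixed vertex form a subtree. All hold, so the decomposition is valid with width 5 − 1 = 4.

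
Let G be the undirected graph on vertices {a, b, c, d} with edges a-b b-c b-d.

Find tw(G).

A width-1 tree decomposition is:
Bags: B1 = {b, d}  B2 = {a, b}  B3 = {b, c}
Tree: B1–B2, B2–B3
The largest bag has 2 vertices, giving width 1; this decomposition certifies tw(G) ≤ 1. G has an edge, so its treewidth is at least 1. Therefore the treewidth is 1.

1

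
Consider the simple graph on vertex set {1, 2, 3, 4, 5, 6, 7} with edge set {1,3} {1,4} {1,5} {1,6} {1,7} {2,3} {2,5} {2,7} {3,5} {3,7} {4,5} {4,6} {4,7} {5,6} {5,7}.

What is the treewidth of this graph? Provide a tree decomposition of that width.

Each bag holds 4 vertices, so the decomposition has width 3, which upper-bounds the treewidth. For the lower bound, the 4 vertices {1, 3, 5, 7} are pairwise adjacent, and any tree decomposition puts a clique entirely inside one bag — forcing width ≥ 3. Therefore the treewidth is 3.

Treewidth 3.
One optimal decomposition is:
Bags: B1 = {1, 4, 5, 6}  B2 = {1, 4, 5, 7}  B3 = {1, 3, 5, 7}  B4 = {2, 3, 5, 7}
Tree: B1–B2, B2–B3, B3–B4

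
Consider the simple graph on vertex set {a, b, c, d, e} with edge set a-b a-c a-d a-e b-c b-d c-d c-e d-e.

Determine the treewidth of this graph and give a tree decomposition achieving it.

Every bag has size at most 4, so the width is 4 − 1 = 3 and tw(G) ≤ 3. For the lower bound, the 4 vertices {a, c, d, e} are pairwise adjacent, and any tree decomposition puts a clique entirely inside one bag — forcing width ≥ 3. Therefore the treewidth is 3.

Treewidth 3.
One such decomposition:
Bags: B1 = {a, c, d, e}  B2 = {a, b, c, d}
Tree: B1–B2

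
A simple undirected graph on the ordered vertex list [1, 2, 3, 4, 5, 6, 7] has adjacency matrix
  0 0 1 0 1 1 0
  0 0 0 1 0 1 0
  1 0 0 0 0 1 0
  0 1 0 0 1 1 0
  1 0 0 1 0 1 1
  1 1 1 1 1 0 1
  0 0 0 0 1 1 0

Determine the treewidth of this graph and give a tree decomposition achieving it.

Every bag has size at most 3, so the width is 3 − 1 = 2 and tw(G) ≤ 2. Conversely, {2, 4, 6} is a clique of size 3, and the vertices of any clique must share a bag in every tree decomposition; so some bag has ≥ 3 vertices and tw(G) ≥ 2. Therefore the treewidth is 2.

Treewidth 2.
One such decomposition:
Bags: B1 = {4, 5, 6}  B2 = {5, 6, 7}  B3 = {1, 5, 6}  B4 = {1, 3, 6}  B5 = {2, 4, 6}
Tree: B1–B2, B2–B3, B3–B4, B1–B5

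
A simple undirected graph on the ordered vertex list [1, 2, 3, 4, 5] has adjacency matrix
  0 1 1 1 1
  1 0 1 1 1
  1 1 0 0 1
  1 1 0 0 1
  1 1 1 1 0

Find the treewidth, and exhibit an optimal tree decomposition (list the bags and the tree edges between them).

Treewidth 3.
One optimal decomposition is:
Bags: B1 = {1, 2, 3, 5}  B2 = {1, 2, 4, 5}
Tree: B1–B2

The largest bag has 4 vertices, giving width 3; this decomposition certifies tw(G) ≤ 3. On the other hand G contains the 4-clique {1, 2, 3, 5}. A clique must lie in a single bag of any decomposition, so no decomposition can have width below 3. The upper and lower bounds meet at 3, so that is the treewidth.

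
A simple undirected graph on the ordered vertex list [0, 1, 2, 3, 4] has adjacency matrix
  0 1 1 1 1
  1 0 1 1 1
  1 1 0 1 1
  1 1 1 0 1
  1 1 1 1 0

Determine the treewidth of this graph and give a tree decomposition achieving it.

Treewidth 4.
Bags: B1 = {0, 1, 2, 3, 4}
Tree: (single bag)

A single bag containing all 5 vertices is trivially a valid decomposition of width 4. Conversely, {0, 1, 2, 3, 4} is a clique of size 5, and the vertices of any clique must share a bag in every tree decomposition; so some bag has ≥ 5 vertices and tw(G) ≥ 4. The upper and lower bounds meet at 4, so that is the treewidth.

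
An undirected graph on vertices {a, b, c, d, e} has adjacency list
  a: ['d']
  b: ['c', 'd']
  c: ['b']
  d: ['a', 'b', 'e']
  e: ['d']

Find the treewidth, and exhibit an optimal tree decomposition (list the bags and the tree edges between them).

Treewidth 1.
Bags: B1 = {a, d}  B2 = {d, e}  B3 = {b, d}  B4 = {b, c}
Tree: B1–B2, B1–B3, B3–B4

The largest bag has 2 vertices, giving width 1; this decomposition certifies tw(G) ≤ 1. G has an edge, so its treewidth is at least 1. Hence tw(G) = 1 exactly.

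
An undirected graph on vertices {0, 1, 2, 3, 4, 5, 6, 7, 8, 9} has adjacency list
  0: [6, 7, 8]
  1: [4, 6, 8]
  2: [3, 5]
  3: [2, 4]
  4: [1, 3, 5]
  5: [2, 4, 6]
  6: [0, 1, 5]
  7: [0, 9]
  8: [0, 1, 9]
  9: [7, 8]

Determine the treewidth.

2

A width-2 tree decomposition is:
Bags: B1 = {2, 3, 5}  B2 = {3, 4, 5}  B3 = {4, 5, 6}  B4 = {1, 4, 6}  B5 = {0, 1, 6}  B6 = {0, 1, 8}  B7 = {0, 7, 8}  B8 = {7, 8, 9}
Tree: B1–B2, B2–B3, B3–B4, B4–B5, B5–B6, B6–B7, B7–B8
Every bag has size at most 3, so the width is 3 − 1 = 2 and tw(G) ≤ 2. For the lower bound, G contains the cycle 2–3–4–5–2, so G is not a forest; only forests have treewidth ≤ 1, hence tw(G) ≥ 2. Combining the bounds, tw(G) = 2.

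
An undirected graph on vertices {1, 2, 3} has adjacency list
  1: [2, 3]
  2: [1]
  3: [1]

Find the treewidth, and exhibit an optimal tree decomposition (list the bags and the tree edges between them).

Each bag holds 2 vertices, so the decomposition has width 1, which upper-bounds the treewidth. Since G has at least one edge (e.g. 1–3), it is not an edgeless graph, so tw(G) ≥ 1. Combining the bounds, tw(G) = 1.

Treewidth 1.
One such decomposition:
Bags: B1 = {1, 3}  B2 = {1, 2}
Tree: B1–B2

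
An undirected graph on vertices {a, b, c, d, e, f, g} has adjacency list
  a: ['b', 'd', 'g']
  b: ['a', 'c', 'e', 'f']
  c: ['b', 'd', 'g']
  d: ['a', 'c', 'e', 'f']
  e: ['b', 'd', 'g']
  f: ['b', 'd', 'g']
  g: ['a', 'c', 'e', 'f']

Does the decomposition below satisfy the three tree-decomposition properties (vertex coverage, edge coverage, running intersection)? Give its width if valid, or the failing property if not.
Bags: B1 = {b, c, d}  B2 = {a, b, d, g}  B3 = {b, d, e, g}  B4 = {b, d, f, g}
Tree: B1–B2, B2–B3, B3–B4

No — edge (g,c) lies in no bag.

A tree decomposition must satisfy three properties: every vertex lies in some bag; for every edge, both endpoints lie together in some bag; and for every vertex, the bags containing it form a connected subtree. Here edge (g,c) lies in no bag, so the decomposition is invalid.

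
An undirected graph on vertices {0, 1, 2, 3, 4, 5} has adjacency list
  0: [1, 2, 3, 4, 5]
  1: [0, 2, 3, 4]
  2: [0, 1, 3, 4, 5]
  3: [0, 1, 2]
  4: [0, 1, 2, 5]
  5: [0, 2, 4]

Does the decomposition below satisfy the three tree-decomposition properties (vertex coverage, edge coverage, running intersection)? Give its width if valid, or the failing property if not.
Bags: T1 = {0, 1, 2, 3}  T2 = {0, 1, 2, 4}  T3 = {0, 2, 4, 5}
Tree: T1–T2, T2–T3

Every vertex of G appears in some bag (union = {0, 1, 2, 3, 4, 5}); every edge is covered by a bag; and for each vertex v the set of bags containing v is connected in the bag tree. The decomposition is therefore valid. The largest bag has 4 vertices, so the width is 3.

Yes; width 3.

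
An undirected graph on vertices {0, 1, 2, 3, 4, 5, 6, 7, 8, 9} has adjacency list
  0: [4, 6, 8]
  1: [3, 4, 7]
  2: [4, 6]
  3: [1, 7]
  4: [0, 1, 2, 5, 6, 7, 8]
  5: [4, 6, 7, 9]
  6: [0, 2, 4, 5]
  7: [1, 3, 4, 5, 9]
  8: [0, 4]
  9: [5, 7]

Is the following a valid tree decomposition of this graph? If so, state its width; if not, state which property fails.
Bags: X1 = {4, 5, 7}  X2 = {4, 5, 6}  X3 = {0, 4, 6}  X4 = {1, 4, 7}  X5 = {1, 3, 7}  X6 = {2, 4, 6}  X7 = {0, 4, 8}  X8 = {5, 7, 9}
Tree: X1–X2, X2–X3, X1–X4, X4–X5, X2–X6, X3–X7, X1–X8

Yes; width 2.

Checking the three conditions: (i) the bags cover all of {0, 1, 2, 3, 4, 5, 6, 7, 8, 9}; (ii) for each edge, some bag contains both endpoints; (iii) the bags containing any fixed vertex form a subtree. All hold, so the decomposition is valid with width 3 − 1 = 2.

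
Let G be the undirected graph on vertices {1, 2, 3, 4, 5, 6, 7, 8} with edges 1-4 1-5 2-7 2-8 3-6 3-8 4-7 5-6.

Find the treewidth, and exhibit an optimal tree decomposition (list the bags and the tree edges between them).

Treewidth 2.
Bags: B1 = {2, 7, 8}  B2 = {4, 7, 8}  B3 = {1, 4, 8}  B4 = {1, 5, 8}  B5 = {5, 6, 8}  B6 = {3, 6, 8}
Tree: B1–B2, B2–B3, B3–B4, B4–B5, B5–B6

Each bag holds 3 vertices, so the decomposition has width 2, which upper-bounds the treewidth. For the lower bound, G contains the cycle 8–2–7–4–1–5–6–3–8, so G is not a forest; only forests have treewidth ≤ 1, hence tw(G) ≥ 2. Combining the bounds, tw(G) = 2.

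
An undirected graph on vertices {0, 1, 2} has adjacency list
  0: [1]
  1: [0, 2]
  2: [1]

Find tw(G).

1

A width-1 tree decomposition is:
Bags: B1 = {0, 1}  B2 = {1, 2}
Tree: B1–B2
Each bag holds 2 vertices, so the decomposition has width 1, which upper-bounds the treewidth. Any graph with an edge has treewidth ≥ 1, and G has the edge 0–1. Combining the bounds, tw(G) = 1.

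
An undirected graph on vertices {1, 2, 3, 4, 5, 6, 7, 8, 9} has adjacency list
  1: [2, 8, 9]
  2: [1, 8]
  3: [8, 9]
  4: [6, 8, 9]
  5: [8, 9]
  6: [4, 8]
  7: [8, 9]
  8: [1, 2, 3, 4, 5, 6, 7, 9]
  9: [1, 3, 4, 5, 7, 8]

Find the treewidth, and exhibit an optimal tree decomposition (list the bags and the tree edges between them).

Treewidth 2.
One optimal decomposition is:
Bags: B1 = {1, 8, 9}  B2 = {5, 8, 9}  B3 = {4, 8, 9}  B4 = {3, 8, 9}  B5 = {7, 8, 9}  B6 = {1, 2, 8}  B7 = {4, 6, 8}
Tree: B1–B2, B1–B3, B2–B4, B1–B5, B1–B6, B3–B7

Each bag holds 3 vertices, so the decomposition has width 2, which upper-bounds the treewidth. For the lower bound, the 3 vertices {1, 8, 9} are pairwise adjacent, and any tree decomposition puts a clique entirely inside one bag — forcing width ≥ 2. The upper and lower bounds meet at 2, so that is the treewidth.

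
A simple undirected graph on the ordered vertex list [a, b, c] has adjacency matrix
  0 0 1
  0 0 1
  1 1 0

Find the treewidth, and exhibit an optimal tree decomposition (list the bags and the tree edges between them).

Treewidth 1.
One such decomposition:
Bags: B1 = {a, c}  B2 = {b, c}
Tree: B1–B2

Each bag holds 2 vertices, so the decomposition has width 1, which upper-bounds the treewidth. Since G has at least one edge (e.g. c–a), it is not an edgeless graph, so tw(G) ≥ 1. Combining the bounds, tw(G) = 1.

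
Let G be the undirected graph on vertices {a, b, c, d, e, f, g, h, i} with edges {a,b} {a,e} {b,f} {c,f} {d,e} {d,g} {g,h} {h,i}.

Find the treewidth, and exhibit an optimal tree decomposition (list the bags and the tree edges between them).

Treewidth 1.
Bags: B1 = {h, i}  B2 = {g, h}  B3 = {d, g}  B4 = {d, e}  B5 = {a, e}  B6 = {a, b}  B7 = {b, f}  B8 = {c, f}
Tree: B1–B2, B2–B3, B3–B4, B4–B5, B5–B6, B6–B7, B7–B8

Every bag has size at most 2, so the width is 2 − 1 = 1 and tw(G) ≤ 1. G has an edge, so its treewidth is at least 1. Combining the bounds, tw(G) = 1.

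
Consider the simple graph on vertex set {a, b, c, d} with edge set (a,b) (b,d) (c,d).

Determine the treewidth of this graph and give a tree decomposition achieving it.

The largest bag has 2 vertices, giving width 1; this decomposition certifies tw(G) ≤ 1. Since G has at least one edge (e.g. c–d), it is not an edgeless graph, so tw(G) ≥ 1. Therefore the treewidth is 1.

Treewidth 1.
One optimal decomposition is:
Bags: B1 = {c, d}  B2 = {b, d}  B3 = {a, b}
Tree: B1–B2, B2–B3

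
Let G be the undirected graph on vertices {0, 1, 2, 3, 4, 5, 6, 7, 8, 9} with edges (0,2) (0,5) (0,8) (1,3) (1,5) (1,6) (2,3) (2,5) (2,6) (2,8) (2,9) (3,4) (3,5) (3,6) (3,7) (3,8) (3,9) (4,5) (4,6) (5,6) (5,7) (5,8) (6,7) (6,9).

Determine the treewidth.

A width-3 tree decomposition is:
Bags: B1 = {3, 5, 6, 7}  B2 = {2, 3, 5, 6}  B3 = {2, 3, 5, 8}  B4 = {2, 3, 6, 9}  B5 = {1, 3, 5, 6}  B6 = {3, 4, 5, 6}  B7 = {0, 2, 5, 8}
Tree: B1–B2, B2–B3, B2–B4, B1–B5, B2–B6, B3–B7
Every bag has size at most 4, so the width is 4 − 1 = 3 and tw(G) ≤ 3. On the other hand G contains the 4-clique {0, 2, 5, 8}. A clique must lie in a single bag of any decomposition, so no decomposition can have width below 3. Hence tw(G) = 3 exactly.

3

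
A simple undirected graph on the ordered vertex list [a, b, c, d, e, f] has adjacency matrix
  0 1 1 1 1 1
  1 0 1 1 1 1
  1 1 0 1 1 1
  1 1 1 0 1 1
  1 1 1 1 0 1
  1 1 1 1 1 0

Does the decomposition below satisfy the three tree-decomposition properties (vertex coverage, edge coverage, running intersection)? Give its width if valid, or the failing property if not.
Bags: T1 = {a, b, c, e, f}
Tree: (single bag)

A tree decomposition must satisfy three properties: every vertex lies in some bag; for every edge, both endpoints lie together in some bag; and for every vertex, the bags containing it form a connected subtree. Here vertex d appears in no bag, so the decomposition is invalid.

No — vertex d appears in no bag.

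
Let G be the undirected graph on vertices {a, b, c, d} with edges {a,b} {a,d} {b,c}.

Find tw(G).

1

A width-1 tree decomposition is:
Bags: B1 = {a, d}  B2 = {a, b}  B3 = {b, c}
Tree: B1–B2, B2–B3
Every bag has size at most 2, so the width is 2 − 1 = 1 and tw(G) ≤ 1. G has an edge, so its treewidth is at least 1. Combining the bounds, tw(G) = 1.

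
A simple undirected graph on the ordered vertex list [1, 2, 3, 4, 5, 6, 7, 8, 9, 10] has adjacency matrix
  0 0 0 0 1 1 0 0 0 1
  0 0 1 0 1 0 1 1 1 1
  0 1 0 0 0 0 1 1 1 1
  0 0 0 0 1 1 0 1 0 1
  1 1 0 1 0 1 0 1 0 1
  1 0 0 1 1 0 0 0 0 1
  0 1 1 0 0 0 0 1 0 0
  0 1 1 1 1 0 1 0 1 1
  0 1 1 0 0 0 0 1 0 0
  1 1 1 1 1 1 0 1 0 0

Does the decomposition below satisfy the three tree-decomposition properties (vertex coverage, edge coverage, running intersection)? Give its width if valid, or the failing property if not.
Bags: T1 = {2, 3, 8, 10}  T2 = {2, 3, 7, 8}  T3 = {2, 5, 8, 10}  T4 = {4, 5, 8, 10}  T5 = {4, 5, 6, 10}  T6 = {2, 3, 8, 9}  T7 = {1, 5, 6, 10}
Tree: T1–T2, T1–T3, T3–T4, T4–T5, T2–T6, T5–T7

Checking the three conditions: (i) the bags cover all of {1, 2, 3, 4, 5, 6, 7, 8, 9, 10}; (ii) for each edge, some bag contains both endpoints; (iii) the bags containing any fixed vertex form a subtree. All hold, so the decomposition is valid with width 4 − 1 = 3.

Yes; width 3.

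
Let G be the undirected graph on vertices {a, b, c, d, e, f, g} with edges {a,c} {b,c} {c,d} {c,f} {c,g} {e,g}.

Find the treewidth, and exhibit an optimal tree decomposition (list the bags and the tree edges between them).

Treewidth 1.
Bags: B1 = {e, g}  B2 = {c, g}  B3 = {c, d}  B4 = {a, c}  B5 = {c, f}  B6 = {b, c}
Tree: B1–B2, B2–B3, B3–B4, B2–B5, B5–B6

Each bag holds 2 vertices, so the decomposition has width 1, which upper-bounds the treewidth. G has an edge, so its treewidth is at least 1. Combining the bounds, tw(G) = 1.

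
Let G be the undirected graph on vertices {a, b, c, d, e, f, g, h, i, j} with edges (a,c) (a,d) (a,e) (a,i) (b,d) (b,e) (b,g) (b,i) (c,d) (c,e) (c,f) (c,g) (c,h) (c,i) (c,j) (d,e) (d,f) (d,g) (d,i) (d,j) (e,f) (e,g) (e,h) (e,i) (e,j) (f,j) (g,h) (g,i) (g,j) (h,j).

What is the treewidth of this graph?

4

A width-4 tree decomposition is:
Bags: B1 = {c, d, e, g, j}  B2 = {c, d, e, g, i}  B3 = {c, e, g, h, j}  B4 = {a, c, d, e, i}  B5 = {c, d, e, f, j}  B6 = {b, d, e, g, i}
Tree: B1–B2, B1–B3, B2–B4, B1–B5, B2–B6
Every bag has size at most 5, so the width is 5 − 1 = 4 and tw(G) ≤ 4. On the other hand G contains the 5-clique {c, d, e, g, j}. A clique must lie in a single bag of any decomposition, so no decomposition can have width below 4. The upper and lower bounds meet at 4, so that is the treewidth.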